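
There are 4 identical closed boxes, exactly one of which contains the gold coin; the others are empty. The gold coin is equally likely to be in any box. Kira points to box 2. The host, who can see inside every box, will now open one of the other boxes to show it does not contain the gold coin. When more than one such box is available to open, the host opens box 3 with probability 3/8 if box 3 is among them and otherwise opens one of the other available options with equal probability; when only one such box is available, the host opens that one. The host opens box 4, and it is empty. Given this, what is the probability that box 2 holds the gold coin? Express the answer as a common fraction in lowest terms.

Apply Bayes' rule, conditioning on where the gold coin actually is.
If it is in box 1 (prior 1/4): box 3 is available but not opened, probability 5/8; weight (1/4)·(5/8) = 5/32.
If it is in box 2 (prior 1/4): box 3 is available but not opened; box 4 gets probability (1 − 3/8)/2 = 5/16; weight (1/4)·(5/16) = 5/64.
If it is in box 3 (prior 1/4): box 3 holds the prize so is unavailable; the host chooses uniformly among the 2 others, probability 1/2; weight (1/4)·(1/2) = 1/8.
If it is in box 4 (prior 1/4): the host opened box 4, so this case is ruled out; weight (1/4)·0 = 0.
The weights sum to 23/64.
So P(the gold coin in box 2 | the host opened box 4) = (5/64) / (23/64) = 5/23.

5/23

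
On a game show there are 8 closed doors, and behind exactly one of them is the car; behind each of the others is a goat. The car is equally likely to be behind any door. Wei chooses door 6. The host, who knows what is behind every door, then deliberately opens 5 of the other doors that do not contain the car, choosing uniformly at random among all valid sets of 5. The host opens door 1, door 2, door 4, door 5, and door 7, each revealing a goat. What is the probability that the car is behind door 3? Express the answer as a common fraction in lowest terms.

Consider each possible location of the car in turn.
If it is behind any of doors 1, 2, 4, 5, and 7 (prior 1/8 each): that door was opened and seen not to hold the prize — ruled out; weight (1/8)·0 = 0 each.
If it is behind either of doors 3 and 8 (prior 1/8 each): the host has 6 equally likely choices, so probability 1/6; weight (1/8)·(1/6) = 1/48 each.
If it is behind door 6 (prior 1/8): the host has 21 equally likely choices, so probability 1/21; weight (1/8)·(1/21) = 1/168.
The weights sum to 1/21.
So P(the car behind door 3 | the host opened door 1, door 2, door 4, door 5, and door 7) = (1/48) / (1/21) = 7/16.

7/16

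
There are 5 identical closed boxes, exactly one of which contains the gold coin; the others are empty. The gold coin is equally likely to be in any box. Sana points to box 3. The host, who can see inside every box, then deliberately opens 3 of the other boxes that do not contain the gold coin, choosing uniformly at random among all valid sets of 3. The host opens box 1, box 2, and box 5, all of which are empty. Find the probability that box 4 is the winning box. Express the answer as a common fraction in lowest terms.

4/5

Consider each possible location of the gold coin in turn.
If it is in any of boxes 1, 2, and 5 (prior 1/5 each): that box was opened and seen not to hold the prize — ruled out; weight (1/5)·0 = 0 each.
If it is in box 3 (prior 1/5): the host has 4 equally likely choices, so probability 1/4; weight (1/5)·(1/4) = 1/20.
If it is in box 4 (prior 1/5): the host has no choice, probability 1; weight (1/5)·1 = 1/5.
The weights sum to 1/4.
So P(the gold coin in box 4 | the host opened box 1, box 2, and box 5) = (1/5) / (1/4) = 4/5.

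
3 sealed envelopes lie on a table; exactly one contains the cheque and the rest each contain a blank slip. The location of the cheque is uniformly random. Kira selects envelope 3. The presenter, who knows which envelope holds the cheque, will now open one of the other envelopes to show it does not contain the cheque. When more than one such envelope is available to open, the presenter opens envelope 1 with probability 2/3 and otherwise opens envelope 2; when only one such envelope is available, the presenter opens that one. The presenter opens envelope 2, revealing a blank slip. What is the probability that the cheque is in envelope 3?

1/4

Apply Bayes' rule, conditioning on where the cheque actually is.
If it is in envelope 1 (prior 1/3): only envelope 2 is available, probability 1; weight (1/3)·1 = 1/3.
If it is in envelope 2 (prior 1/3): the presenter opened envelope 2, so this case is ruled out; weight (1/3)·0 = 0.
If it is in envelope 3 (prior 1/3): envelope 1 is available but not opened, probability 1/3; weight (1/3)·(1/3) = 1/9.
The weights sum to 4/9.
So P(the cheque in envelope 3 | the presenter opened envelope 2) = (1/9) / (4/9) = 1/4.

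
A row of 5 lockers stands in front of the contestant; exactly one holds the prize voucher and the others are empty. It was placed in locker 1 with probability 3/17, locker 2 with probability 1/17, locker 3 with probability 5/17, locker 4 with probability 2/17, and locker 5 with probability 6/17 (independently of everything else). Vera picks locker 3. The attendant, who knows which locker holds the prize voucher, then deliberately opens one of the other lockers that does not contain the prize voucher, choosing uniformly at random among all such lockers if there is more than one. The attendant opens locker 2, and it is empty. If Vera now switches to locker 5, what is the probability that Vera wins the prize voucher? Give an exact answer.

Condition on the true location of the prize voucher.
If it is in locker 1 (prior 3/17): the attendant has 3 equally likely choices, so probability 1/3; weight (3/17)·(1/3) = 1/17.
If it is in locker 2 (prior 1/17): the attendant opened locker 2, so this case is ruled out; weight (1/17)·0 = 0.
If it is in locker 3 (prior 5/17): the attendant has 4 equally likely choices, so probability 1/4; weight (5/17)·(1/4) = 5/68.
If it is in locker 4 (prior 2/17): the attendant has 3 equally likely choices, so probability 1/3; weight (2/17)·(1/3) = 2/51.
If it is in locker 5 (prior 6/17): the attendant has 3 equally likely choices, so probability 1/3; weight (6/17)·(1/3) = 2/17.
The weights sum to 59/204.
So P(the prize voucher in locker 5 | the attendant opened locker 2) = (2/17) / (59/204) = 24/59.

24/59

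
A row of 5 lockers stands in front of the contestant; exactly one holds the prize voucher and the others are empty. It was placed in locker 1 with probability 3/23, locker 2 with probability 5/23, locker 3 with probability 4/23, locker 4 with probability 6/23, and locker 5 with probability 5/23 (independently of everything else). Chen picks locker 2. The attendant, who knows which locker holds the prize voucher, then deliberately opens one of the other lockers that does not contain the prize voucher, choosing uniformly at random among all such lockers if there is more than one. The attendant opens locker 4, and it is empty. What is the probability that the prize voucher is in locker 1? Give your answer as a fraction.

Apply Bayes' rule, conditioning on where the prize voucher actually is.
If it is in locker 1 (prior 3/23): the attendant has 3 equally likely choices, so probability 1/3; weight (3/23)·(1/3) = 1/23.
If it is in locker 2 (prior 5/23): the attendant has 4 equally likely choices, so probability 1/4; weight (5/23)·(1/4) = 5/92.
If it is in locker 3 (prior 4/23): the attendant has 3 equally likely choices, so probability 1/3; weight (4/23)·(1/3) = 4/69.
If it is in locker 4 (prior 6/23): the attendant opened locker 4, so this case is ruled out; weight (6/23)·0 = 0.
If it is in locker 5 (prior 5/23): the attendant has 3 equally likely choices, so probability 1/3; weight (5/23)·(1/3) = 5/69.
The weights sum to 21/92.
So P(the prize voucher in locker 1 | the attendant opened locker 4) = (1/23) / (21/92) = 4/21.

4/21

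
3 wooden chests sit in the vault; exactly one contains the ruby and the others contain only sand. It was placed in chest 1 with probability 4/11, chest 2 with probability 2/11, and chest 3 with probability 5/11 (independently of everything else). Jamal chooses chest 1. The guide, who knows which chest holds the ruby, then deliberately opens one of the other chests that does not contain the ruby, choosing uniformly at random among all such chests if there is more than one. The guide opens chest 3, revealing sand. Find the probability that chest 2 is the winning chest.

1/2

Apply Bayes' rule, conditioning on where the ruby actually is.
If it is in chest 1 (prior 4/11): the guide has 2 equally likely choices, so probability 1/2; weight (4/11)·(1/2) = 2/11.
If it is in chest 2 (prior 2/11): the guide has no choice, probability 1; weight (2/11)·1 = 2/11.
If it is in chest 3 (prior 5/11): the guide opened chest 3, so this case is ruled out; weight (5/11)·0 = 0.
The weights sum to 4/11.
So P(the ruby in chest 2 | the guide opened chest 3) = (2/11) / (4/11) = 1/2.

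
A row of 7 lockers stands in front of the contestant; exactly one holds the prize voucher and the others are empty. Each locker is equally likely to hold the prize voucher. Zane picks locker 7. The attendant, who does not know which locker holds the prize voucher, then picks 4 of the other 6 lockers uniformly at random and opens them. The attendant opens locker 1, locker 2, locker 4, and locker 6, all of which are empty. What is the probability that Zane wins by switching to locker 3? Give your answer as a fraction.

Apply Bayes' rule, conditioning on where the prize voucher actually is.
If it is in any of lockers 1, 2, 4, and 6 (prior 1/7 each): that locker was opened and seen not to hold the prize — ruled out; weight (1/7)·0 = 0 each.
If it is in any of lockers 3, 5, and 7 (prior 1/7 each): the attendant picks exactly this set with probability 1/15 regardless, and none is the prize; weight (1/7)·(1/15) = 1/105 each.
The weights sum to 1/35.
So P(the prize voucher in locker 3 | the attendant opened locker 1, locker 2, locker 4, and locker 6) = (1/105) / (1/35) = 1/3.

1/3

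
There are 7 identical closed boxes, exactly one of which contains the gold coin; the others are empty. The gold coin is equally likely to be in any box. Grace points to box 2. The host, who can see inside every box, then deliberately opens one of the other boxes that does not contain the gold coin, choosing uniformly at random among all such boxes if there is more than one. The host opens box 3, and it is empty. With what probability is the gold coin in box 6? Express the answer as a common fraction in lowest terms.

Condition on the true location of the gold coin.
If it is in any of boxes 1, 4, 5, 6, and 7 (prior 1/7 each): the host has 5 equally likely choices, so probability 1/5; weight (1/7)·(1/5) = 1/35 each.
If it is in box 2 (prior 1/7): the host has 6 equally likely choices, so probability 1/6; weight (1/7)·(1/6) = 1/42.
If it is in box 3 (prior 1/7): the host opened box 3, so this case is ruled out; weight (1/7)·0 = 0.
The weights sum to 1/6.
So P(the gold coin in box 6 | the host opened box 3) = (1/35) / (1/6) = 6/35.

6/35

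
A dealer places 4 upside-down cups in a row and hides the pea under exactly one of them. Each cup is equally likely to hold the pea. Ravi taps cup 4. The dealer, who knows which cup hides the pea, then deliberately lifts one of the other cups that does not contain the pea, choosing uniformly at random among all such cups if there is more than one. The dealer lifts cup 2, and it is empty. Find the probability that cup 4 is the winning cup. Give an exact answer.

Apply Bayes' rule, conditioning on where the pea actually is.
If it is under either of cups 1 and 3 (prior 1/4 each): the dealer has 2 equally likely choices, so probability 1/2; weight (1/4)·(1/2) = 1/8 each.
If it is under cup 2 (prior 1/4): the dealer opened cup 2, so this case is ruled out; weight (1/4)·0 = 0.
If it is under cup 4 (prior 1/4): the dealer has 3 equally likely choices, so probability 1/3; weight (1/4)·(1/3) = 1/12.
The weights sum to 1/3.
So P(the pea under cup 4 | the dealer opened cup 2) = (1/12) / (1/3) = 1/4.

1/4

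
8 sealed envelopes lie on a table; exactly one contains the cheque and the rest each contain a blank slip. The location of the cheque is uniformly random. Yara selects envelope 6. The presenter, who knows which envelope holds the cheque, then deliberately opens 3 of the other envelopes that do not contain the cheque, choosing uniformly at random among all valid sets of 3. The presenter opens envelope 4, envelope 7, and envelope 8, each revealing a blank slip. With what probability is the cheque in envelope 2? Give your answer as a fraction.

7/32

Apply Bayes' rule, conditioning on where the cheque actually is.
If it is in any of envelopes 1, 2, 3, and 5 (prior 1/8 each): the presenter has 20 equally likely choices, so probability 1/20; weight (1/8)·(1/20) = 1/160 each.
If it is in any of envelopes 4, 7, and 8 (prior 1/8 each): that envelope was opened and seen not to hold the prize — ruled out; weight (1/8)·0 = 0 each.
If it is in envelope 6 (prior 1/8): the presenter has 35 equally likely choices, so probability 1/35; weight (1/8)·(1/35) = 1/280.
The weights sum to 1/35.
So P(the cheque in envelope 2 | the presenter opened envelope 4, envelope 7, and envelope 8) = (1/160) / (1/35) = 7/32.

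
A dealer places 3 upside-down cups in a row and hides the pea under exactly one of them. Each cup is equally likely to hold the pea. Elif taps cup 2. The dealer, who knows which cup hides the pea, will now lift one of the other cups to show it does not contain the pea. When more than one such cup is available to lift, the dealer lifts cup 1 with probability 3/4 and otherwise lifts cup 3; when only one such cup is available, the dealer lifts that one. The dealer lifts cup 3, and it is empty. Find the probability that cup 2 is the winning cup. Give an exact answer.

Consider each possible location of the pea in turn.
If it is under cup 1 (prior 1/3): only cup 3 is available, probability 1; weight (1/3)·1 = 1/3.
If it is under cup 2 (prior 1/3): cup 1 is available but not opened, probability 1/4; weight (1/3)·(1/4) = 1/12.
If it is under cup 3 (prior 1/3): the dealer opened cup 3, so this case is ruled out; weight (1/3)·0 = 0.
The weights sum to 5/12.
So P(the pea under cup 2 | the dealer opened cup 3) = (1/12) / (5/12) = 1/5.

1/5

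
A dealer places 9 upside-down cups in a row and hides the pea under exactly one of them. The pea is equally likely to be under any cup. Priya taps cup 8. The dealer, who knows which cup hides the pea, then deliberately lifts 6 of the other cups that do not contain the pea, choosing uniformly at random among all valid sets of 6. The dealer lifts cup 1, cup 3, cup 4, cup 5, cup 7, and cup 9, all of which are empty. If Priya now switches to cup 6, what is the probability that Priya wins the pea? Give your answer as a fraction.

Apply Bayes' rule, conditioning on where the pea actually is.
If it is under any of cups 1, 3, 4, 5, 7, and 9 (prior 1/9 each): that cup was opened and seen not to hold the prize — ruled out; weight (1/9)·0 = 0 each.
If it is under either of cups 2 and 6 (prior 1/9 each): the dealer has 7 equally likely choices, so probability 1/7; weight (1/9)·(1/7) = 1/63 each.
If it is under cup 8 (prior 1/9): the dealer has 28 equally likely choices, so probability 1/28; weight (1/9)·(1/28) = 1/252.
The weights sum to 1/28.
So P(the pea under cup 6 | the dealer opened cup 1, cup 3, cup 4, cup 5, cup 7, and cup 9) = (1/63) / (1/28) = 4/9.

4/9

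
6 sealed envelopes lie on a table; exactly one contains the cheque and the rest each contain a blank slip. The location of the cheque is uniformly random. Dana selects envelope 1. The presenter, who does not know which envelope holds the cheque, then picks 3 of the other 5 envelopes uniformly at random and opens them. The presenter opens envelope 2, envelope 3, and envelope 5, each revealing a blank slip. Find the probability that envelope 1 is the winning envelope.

Because the presenter chose which envelopes to open without knowing where the cheque is, the choice is independent of the prize location. Learning that none of the 3 opened envelopes holds the cheque simply rules out those 3 locations and leaves the remaining 3 envelopes still equally likely by symmetry.
So P(the cheque in envelope 1) = 1/3.

1/3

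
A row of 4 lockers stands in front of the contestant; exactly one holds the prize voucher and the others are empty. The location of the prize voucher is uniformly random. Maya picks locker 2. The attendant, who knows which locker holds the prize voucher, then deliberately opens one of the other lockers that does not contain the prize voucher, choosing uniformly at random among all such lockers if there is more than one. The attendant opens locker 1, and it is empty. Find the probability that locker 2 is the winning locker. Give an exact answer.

1/4

Apply Bayes' rule, conditioning on where the prize voucher actually is.
If it is in locker 1 (prior 1/4): the attendant opened locker 1, so this case is ruled out; weight (1/4)·0 = 0.
If it is in locker 2 (prior 1/4): the attendant has 3 equally likely choices, so probability 1/3; weight (1/4)·(1/3) = 1/12.
If it is in either of lockers 3 and 4 (prior 1/4 each): the attendant has 2 equally likely choices, so probability 1/2; weight (1/4)·(1/2) = 1/8 each.
The weights sum to 1/3.
So P(the prize voucher in locker 2 | the attendant opened locker 1) = (1/12) / (1/3) = 1/4.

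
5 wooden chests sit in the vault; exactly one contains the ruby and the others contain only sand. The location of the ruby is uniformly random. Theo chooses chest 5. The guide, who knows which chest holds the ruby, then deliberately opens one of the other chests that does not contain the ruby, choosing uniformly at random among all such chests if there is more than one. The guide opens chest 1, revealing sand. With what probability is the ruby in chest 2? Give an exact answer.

Condition on the true location of the ruby.
If it is in chest 1 (prior 1/5): the guide opened chest 1, so this case is ruled out; weight (1/5)·0 = 0.
If it is in any of chests 2, 3, and 4 (prior 1/5 each): the guide has 3 equally likely choices, so probability 1/3; weight (1/5)·(1/3) = 1/15 each.
If it is in chest 5 (prior 1/5): the guide has 4 equally likely choices, so probability 1/4; weight (1/5)·(1/4) = 1/20.
The weights sum to 1/4.
So P(the ruby in chest 2 | the guide opened chest 1) = (1/15) / (1/4) = 4/15.

4/15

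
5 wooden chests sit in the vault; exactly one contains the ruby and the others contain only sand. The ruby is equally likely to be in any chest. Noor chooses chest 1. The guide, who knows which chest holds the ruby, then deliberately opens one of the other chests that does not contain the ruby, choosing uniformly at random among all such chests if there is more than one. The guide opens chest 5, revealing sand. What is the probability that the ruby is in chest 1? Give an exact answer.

Apply Bayes' rule, conditioning on where the ruby actually is.
If it is in chest 1 (prior 1/5): the guide has 4 equally likely choices, so probability 1/4; weight (1/5)·(1/4) = 1/20.
If it is in any of chests 2, 3, and 4 (prior 1/5 each): the guide has 3 equally likely choices, so probability 1/3; weight (1/5)·(1/3) = 1/15 each.
If it is in chest 5 (prior 1/5): the guide opened chest 5, so this case is ruled out; weight (1/5)·0 = 0.
The weights sum to 1/4.
So P(the ruby in chest 1 | the guide opened chest 5) = (1/20) / (1/4) = 1/5.

1/5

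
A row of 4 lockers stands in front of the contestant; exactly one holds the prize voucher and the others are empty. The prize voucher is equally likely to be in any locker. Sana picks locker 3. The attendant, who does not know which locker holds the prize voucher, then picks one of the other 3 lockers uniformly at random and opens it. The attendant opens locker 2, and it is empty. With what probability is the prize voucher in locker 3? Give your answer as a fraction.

Apply Bayes' rule, conditioning on where the prize voucher actually is.
If it is in any of lockers 1, 3, and 4 (prior 1/4 each): the attendant picks locker 2 with probability 1/3 regardless, and it is not the prize; weight (1/4)·(1/3) = 1/12 each.
If it is in locker 2 (prior 1/4): the attendant opened locker 2, so this case is ruled out; weight (1/4)·0 = 0.
The weights sum to 1/4.
So P(the prize voucher in locker 3 | the attendant opened locker 2) = (1/12) / (1/4) = 1/3.

1/3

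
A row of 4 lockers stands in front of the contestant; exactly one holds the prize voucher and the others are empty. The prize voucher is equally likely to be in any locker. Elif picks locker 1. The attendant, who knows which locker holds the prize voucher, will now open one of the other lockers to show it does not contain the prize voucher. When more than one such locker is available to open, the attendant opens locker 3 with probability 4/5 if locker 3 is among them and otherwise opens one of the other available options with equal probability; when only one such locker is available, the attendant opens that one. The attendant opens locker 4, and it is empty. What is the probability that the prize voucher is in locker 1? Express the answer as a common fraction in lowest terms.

Consider each possible location of the prize voucher in turn.
If it is in locker 1 (prior 1/4): locker 3 is available but not opened; locker 4 gets probability (1 − 4/5)/2 = 1/10; weight (1/4)·(1/10) = 1/40.
If it is in locker 2 (prior 1/4): locker 3 is available but not opened, probability 1/5; weight (1/4)·(1/5) = 1/20.
If it is in locker 3 (prior 1/4): locker 3 holds the prize so is unavailable; the attendant chooses uniformly among the 2 others, probability 1/2; weight (1/4)·(1/2) = 1/8.
If it is in locker 4 (prior 1/4): the attendant opened locker 4, so this case is ruled out; weight (1/4)·0 = 0.
The weights sum to 1/5.
So P(the prize voucher in locker 1 | the attendant opened locker 4) = (1/40) / (1/5) = 1/8.

1/8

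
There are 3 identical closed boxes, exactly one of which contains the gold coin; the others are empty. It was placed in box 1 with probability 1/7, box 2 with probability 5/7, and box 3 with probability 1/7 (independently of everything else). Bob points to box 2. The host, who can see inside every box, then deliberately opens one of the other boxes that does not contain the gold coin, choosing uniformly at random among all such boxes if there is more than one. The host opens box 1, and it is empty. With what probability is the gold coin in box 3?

Consider each possible location of the gold coin in turn.
If it is in box 1 (prior 1/7): the host opened box 1, so this case is ruled out; weight (1/7)·0 = 0.
If it is in box 2 (prior 5/7): the host has 2 equally likely choices, so probability 1/2; weight (5/7)·(1/2) = 5/14.
If it is in box 3 (prior 1/7): the host has no choice, probability 1; weight (1/7)·1 = 1/7.
The weights sum to 1/2.
So P(the gold coin in box 3 | the host opened box 1) = (1/7) / (1/2) = 2/7.

2/7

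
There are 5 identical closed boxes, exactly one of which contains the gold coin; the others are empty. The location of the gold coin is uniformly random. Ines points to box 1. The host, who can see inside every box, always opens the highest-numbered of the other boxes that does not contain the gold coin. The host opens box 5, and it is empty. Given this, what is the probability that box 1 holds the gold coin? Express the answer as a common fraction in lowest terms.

1/4

Apply Bayes' rule, conditioning on where the gold coin actually is.
If it is in any of boxes 1, 2, 3, and 4 (prior 1/5 each): box 5 is the highest-numbered option available, probability 1; weight (1/5)·1 = 1/5 each.
If it is in box 5 (prior 1/5): the host opened box 5, so this case is ruled out; weight (1/5)·0 = 0.
The weights sum to 4/5.
So P(the gold coin in box 1 | the host opened box 5) = (1/5) / (4/5) = 1/4.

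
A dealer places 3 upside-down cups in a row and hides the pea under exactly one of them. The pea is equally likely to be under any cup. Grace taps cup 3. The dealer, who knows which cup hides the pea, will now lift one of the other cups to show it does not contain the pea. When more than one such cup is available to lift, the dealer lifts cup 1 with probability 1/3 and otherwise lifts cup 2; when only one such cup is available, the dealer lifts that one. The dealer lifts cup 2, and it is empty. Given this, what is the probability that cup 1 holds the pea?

Apply Bayes' rule, conditioning on where the pea actually is.
If it is under cup 1 (prior 1/3): only cup 2 is available, probability 1; weight (1/3)·1 = 1/3.
If it is under cup 2 (prior 1/3): the dealer opened cup 2, so this case is ruled out; weight (1/3)·0 = 0.
If it is under cup 3 (prior 1/3): cup 1 is available but not opened, probability 2/3; weight (1/3)·(2/3) = 2/9.
The weights sum to 5/9.
So P(the pea under cup 1 | the dealer opened cup 2) = (1/3) / (5/9) = 3/5.

3/5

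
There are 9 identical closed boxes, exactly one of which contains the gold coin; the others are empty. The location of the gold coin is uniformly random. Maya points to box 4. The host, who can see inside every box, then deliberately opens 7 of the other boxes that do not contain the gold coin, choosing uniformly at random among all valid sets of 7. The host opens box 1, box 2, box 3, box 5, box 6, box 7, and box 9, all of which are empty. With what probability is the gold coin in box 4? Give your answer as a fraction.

1/9

Consider each possible location of the gold coin in turn.
If it is in any of boxes 1, 2, 3, 5, 6, 7, and 9 (prior 1/9 each): that box was opened and seen not to hold the prize — ruled out; weight (1/9)·0 = 0 each.
If it is in box 4 (prior 1/9): the host has 8 equally likely choices, so probability 1/8; weight (1/9)·(1/8) = 1/72.
If it is in box 8 (prior 1/9): the host has no choice, probability 1; weight (1/9)·1 = 1/9.
The weights sum to 1/8.
So P(the gold coin in box 4 | the host opened box 1, box 2, box 3, box 5, box 6, box 7, and box 9) = (1/72) / (1/8) = 1/9.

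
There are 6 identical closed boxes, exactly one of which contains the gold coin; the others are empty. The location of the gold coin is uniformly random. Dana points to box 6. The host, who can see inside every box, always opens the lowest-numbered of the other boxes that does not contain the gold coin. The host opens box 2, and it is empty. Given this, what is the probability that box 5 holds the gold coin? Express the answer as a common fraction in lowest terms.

0

Apply Bayes' rule, conditioning on where the gold coin actually is.
If it is in box 1 (prior 1/6): box 2 is the lowest-numbered option available, probability 1; weight (1/6)·1 = 1/6.
If it is in box 2 (prior 1/6): the host opened box 2, so this case is ruled out; weight (1/6)·0 = 0.
If it is in any of boxes 3, 4, 5, and 6 (prior 1/6 each): the host would have opened box 1 instead, probability 0; weight (1/6)·0 = 0 each.
The weights sum to 1/6.
So P(the gold coin in box 5 | the host opened box 2) = 0 / (1/6) = 0.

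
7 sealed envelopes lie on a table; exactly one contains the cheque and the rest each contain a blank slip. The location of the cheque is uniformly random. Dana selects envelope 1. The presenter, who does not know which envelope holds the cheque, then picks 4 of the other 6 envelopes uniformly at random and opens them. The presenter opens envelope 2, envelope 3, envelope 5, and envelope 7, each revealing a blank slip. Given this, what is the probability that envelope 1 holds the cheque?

1/3

Consider each possible location of the cheque in turn.
If it is in any of envelopes 1, 4, and 6 (prior 1/7 each): the presenter picks exactly this set with probability 1/15 regardless, and none is the prize; weight (1/7)·(1/15) = 1/105 each.
If it is in any of envelopes 2, 3, 5, and 7 (prior 1/7 each): that envelope was opened and seen not to hold the prize — ruled out; weight (1/7)·0 = 0 each.
The weights sum to 1/35.
So P(the cheque in envelope 1 | the presenter opened envelope 2, envelope 3, envelope 5, and envelope 7) = (1/105) / (1/35) = 1/3.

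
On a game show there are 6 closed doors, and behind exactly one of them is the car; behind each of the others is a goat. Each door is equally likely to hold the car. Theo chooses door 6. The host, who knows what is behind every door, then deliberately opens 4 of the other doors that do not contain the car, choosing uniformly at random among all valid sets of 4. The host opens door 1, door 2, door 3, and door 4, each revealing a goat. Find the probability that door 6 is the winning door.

Condition on the true location of the car.
If it is behind any of doors 1, 2, 3, and 4 (prior 1/6 each): that door was opened and seen not to hold the prize — ruled out; weight (1/6)·0 = 0 each.
If it is behind door 5 (prior 1/6): the host has no choice, probability 1; weight (1/6)·1 = 1/6.
If it is behind door 6 (prior 1/6): the host has 5 equally likely choices, so probability 1/5; weight (1/6)·(1/5) = 1/30.
The weights sum to 1/5.
So P(the car behind door 6 | the host opened door 1, door 2, door 3, and door 4) = (1/30) / (1/5) = 1/6.

1/6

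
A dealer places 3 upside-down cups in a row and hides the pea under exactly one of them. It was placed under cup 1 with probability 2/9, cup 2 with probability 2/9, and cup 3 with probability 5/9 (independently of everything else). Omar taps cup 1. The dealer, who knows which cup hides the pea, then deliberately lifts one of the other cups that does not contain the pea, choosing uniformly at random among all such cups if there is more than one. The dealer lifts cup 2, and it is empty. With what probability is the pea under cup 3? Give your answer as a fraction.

5/6

Consider each possible location of the pea in turn.
If it is under cup 1 (prior 2/9): the dealer has 2 equally likely choices, so probability 1/2; weight (2/9)·(1/2) = 1/9.
If it is under cup 2 (prior 2/9): the dealer opened cup 2, so this case is ruled out; weight (2/9)·0 = 0.
If it is under cup 3 (prior 5/9): the dealer has no choice, probability 1; weight (5/9)·1 = 5/9.
The weights sum to 2/3.
So P(the pea under cup 3 | the dealer opened cup 2) = (5/9) / (2/3) = 5/6.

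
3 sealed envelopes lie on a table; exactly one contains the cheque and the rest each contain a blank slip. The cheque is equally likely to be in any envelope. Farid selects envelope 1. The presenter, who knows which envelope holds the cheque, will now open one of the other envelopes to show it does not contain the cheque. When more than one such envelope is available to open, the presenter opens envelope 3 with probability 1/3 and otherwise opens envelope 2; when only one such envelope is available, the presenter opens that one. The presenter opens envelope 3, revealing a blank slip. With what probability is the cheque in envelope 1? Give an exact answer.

1/4

Apply Bayes' rule, conditioning on where the cheque actually is.
If it is in envelope 1 (prior 1/3): envelope 3 is available, opened with probability 1/3; weight (1/3)·(1/3) = 1/9.
If it is in envelope 2 (prior 1/3): only envelope 3 is available, probability 1; weight (1/3)·1 = 1/3.
If it is in envelope 3 (prior 1/3): the presenter opened envelope 3, so this case is ruled out; weight (1/3)·0 = 0.
The weights sum to 4/9.
So P(the cheque in envelope 1 | the presenter opened envelope 3) = (1/9) / (4/9) = 1/4.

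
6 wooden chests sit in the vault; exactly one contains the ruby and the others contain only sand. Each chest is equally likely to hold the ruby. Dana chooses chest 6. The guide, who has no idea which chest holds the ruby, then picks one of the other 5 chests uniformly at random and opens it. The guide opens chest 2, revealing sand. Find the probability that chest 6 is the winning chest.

Because the guide chose which chest to open without knowing where the ruby is, the choice is independent of the prize location. Learning that chest 2 does not hold the ruby simply rules out that one location and leaves the remaining 5 chests still equally likely by symmetry.
So P(the ruby in chest 6) = 1/5.

1/5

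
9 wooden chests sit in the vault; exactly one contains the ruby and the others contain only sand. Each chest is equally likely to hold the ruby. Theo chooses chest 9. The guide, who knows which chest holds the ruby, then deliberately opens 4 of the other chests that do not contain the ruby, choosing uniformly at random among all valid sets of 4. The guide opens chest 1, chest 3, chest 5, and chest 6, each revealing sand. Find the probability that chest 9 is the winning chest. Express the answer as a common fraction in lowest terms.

1/9

Apply Bayes' rule, conditioning on where the ruby actually is.
If it is in any of chests 1, 3, 5, and 6 (prior 1/9 each): that chest was opened and seen not to hold the prize — ruled out; weight (1/9)·0 = 0 each.
If it is in any of chests 2, 4, 7, and 8 (prior 1/9 each): the guide has 35 equally likely choices, so probability 1/35; weight (1/9)·(1/35) = 1/315 each.
If it is in chest 9 (prior 1/9): the guide has 70 equally likely choices, so probability 1/70; weight (1/9)·(1/70) = 1/630.
The weights sum to 1/70.
So P(the ruby in chest 9 | the guide opened chest 1, chest 3, chest 5, and chest 6) = (1/630) / (1/70) = 1/9.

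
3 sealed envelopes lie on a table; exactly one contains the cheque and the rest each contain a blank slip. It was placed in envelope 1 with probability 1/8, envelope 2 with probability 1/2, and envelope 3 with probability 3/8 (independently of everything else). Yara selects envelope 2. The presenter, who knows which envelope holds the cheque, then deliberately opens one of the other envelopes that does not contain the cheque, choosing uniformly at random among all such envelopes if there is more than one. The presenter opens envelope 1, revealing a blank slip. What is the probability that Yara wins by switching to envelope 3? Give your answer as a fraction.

3/5

Condition on the true location of the cheque.
If it is in envelope 1 (prior 1/8): the presenter opened envelope 1, so this case is ruled out; weight (1/8)·0 = 0.
If it is in envelope 2 (prior 1/2): the presenter has 2 equally likely choices, so probability 1/2; weight (1/2)·(1/2) = 1/4.
If it is in envelope 3 (prior 3/8): the presenter has no choice, probability 1; weight (3/8)·1 = 3/8.
The weights sum to 5/8.
So P(the cheque in envelope 3 | the presenter opened envelope 1) = (3/8) / (5/8) = 3/5.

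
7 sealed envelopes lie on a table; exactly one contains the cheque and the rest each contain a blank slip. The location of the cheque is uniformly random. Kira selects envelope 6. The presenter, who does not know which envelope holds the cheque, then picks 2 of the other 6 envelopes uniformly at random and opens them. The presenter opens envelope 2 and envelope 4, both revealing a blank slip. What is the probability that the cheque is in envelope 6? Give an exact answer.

Because the presenter chose which envelopes to open without knowing where the cheque is, the choice is independent of the prize location. Learning that none of the 2 opened envelopes holds the cheque simply rules out those 2 locations and leaves the remaining 5 envelopes still equally likely by symmetry.
So P(the cheque in envelope 6) = 1/5.

1/5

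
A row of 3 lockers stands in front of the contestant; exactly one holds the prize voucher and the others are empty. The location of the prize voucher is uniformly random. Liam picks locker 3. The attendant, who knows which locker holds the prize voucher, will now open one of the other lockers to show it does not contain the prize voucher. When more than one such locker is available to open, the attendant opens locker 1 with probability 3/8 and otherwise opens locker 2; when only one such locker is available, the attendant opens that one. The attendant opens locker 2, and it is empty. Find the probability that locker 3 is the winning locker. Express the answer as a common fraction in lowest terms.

5/13

Apply Bayes' rule, conditioning on where the prize voucher actually is.
If it is in locker 1 (prior 1/3): only locker 2 is available, probability 1; weight (1/3)·1 = 1/3.
If it is in locker 2 (prior 1/3): the attendant opened locker 2, so this case is ruled out; weight (1/3)·0 = 0.
If it is in locker 3 (prior 1/3): locker 1 is available but not opened, probability 5/8; weight (1/3)·(5/8) = 5/24.
The weights sum to 13/24.
So P(the prize voucher in locker 3 | the attendant opened locker 2) = (5/24) / (13/24) = 5/13.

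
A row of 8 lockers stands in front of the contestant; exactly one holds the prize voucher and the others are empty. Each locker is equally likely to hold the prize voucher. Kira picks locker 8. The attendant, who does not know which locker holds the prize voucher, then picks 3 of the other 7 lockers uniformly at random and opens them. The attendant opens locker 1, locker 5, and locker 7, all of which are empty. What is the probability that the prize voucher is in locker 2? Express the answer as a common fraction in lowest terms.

1/5

Apply Bayes' rule, conditioning on where the prize voucher actually is.
If it is in any of lockers 1, 5, and 7 (prior 1/8 each): that locker was opened and seen not to hold the prize — ruled out; weight (1/8)·0 = 0 each.
If it is in any of lockers 2, 3, 4, 6, and 8 (prior 1/8 each): the attendant picks exactly this set with probability 1/35 regardless, and none is the prize; weight (1/8)·(1/35) = 1/280 each.
The weights sum to 1/56.
So P(the prize voucher in locker 2 | the attendant opened locker 1, locker 5, and locker 7) = (1/280) / (1/56) = 1/5.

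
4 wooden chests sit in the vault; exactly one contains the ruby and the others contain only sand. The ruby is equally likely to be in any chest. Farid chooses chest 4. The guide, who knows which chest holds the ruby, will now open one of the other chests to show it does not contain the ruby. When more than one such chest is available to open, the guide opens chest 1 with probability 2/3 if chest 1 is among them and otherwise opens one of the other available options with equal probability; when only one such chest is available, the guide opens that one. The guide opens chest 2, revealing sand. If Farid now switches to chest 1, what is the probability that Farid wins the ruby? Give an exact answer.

Consider each possible location of the ruby in turn.
If it is in chest 1 (prior 1/4): chest 1 holds the prize so is unavailable; the guide chooses uniformly among the 2 others, probability 1/2; weight (1/4)·(1/2) = 1/8.
If it is in chest 2 (prior 1/4): the guide opened chest 2, so this case is ruled out; weight (1/4)·0 = 0.
If it is in chest 3 (prior 1/4): chest 1 is available but not opened, probability 1/3; weight (1/4)·(1/3) = 1/12.
If it is in chest 4 (prior 1/4): chest 1 is available but not opened; chest 2 gets probability (1 − 2/3)/2 = 1/6; weight (1/4)·(1/6) = 1/24.
The weights sum to 1/4.
So P(the ruby in chest 1 | the guide opened chest 2) = (1/8) / (1/4) = 1/2.

1/2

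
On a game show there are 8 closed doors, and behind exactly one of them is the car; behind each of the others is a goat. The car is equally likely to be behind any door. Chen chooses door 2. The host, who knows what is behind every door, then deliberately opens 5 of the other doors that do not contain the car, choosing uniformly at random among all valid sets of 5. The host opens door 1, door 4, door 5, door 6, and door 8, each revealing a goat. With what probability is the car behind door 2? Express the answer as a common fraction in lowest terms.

1/8

Consider each possible location of the car in turn.
If it is behind any of doors 1, 4, 5, 6, and 8 (prior 1/8 each): that door was opened and seen not to hold the prize — ruled out; weight (1/8)·0 = 0 each.
If it is behind door 2 (prior 1/8): the host has 21 equally likely choices, so probability 1/21; weight (1/8)·(1/21) = 1/168.
If it is behind either of doors 3 and 7 (prior 1/8 each): the host has 6 equally likely choices, so probability 1/6; weight (1/8)·(1/6) = 1/48 each.
The weights sum to 1/21.
So P(the car behind door 2 | the host opened door 1, door 4, door 5, door 6, and door 8) = (1/168) / (1/21) = 1/8.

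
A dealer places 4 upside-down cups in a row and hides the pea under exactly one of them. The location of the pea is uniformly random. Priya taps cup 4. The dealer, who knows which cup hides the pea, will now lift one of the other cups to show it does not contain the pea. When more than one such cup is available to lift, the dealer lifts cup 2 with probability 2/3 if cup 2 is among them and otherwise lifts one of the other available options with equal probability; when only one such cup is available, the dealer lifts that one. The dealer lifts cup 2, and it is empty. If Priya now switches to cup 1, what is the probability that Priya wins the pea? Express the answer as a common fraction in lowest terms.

Condition on the true location of the pea.
If it is under any of cups 1, 3, and 4 (prior 1/4 each): cup 2 is available, opened with probability 2/3; weight (1/4)·(2/3) = 1/6 each.
If it is under cup 2 (prior 1/4): the dealer opened cup 2, so this case is ruled out; weight (1/4)·0 = 0.
The weights sum to 1/2.
So P(the pea under cup 1 | the dealer opened cup 2) = (1/6) / (1/2) = 1/3.

1/3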